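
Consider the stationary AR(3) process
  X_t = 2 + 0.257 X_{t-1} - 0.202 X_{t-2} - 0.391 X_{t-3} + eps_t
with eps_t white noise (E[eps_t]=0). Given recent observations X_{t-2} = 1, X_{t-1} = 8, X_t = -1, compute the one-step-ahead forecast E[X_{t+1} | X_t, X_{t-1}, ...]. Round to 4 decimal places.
E[X_{t+1} \mid \mathcal F_t] = -0.2640

For an AR(p) model X_t = c + sum_i phi_i X_{t-i} + eps_t, the
one-step-ahead conditional mean is
  E[X_{t+1} | X_t, ...] = c + sum_i phi_i X_{t+1-i}.
Substitute known values:
  E[X_{t+1} | ...] = 2 + (0.257) * (-1) + (-0.202) * (8) + (-0.391) * (1)
                   = -0.2640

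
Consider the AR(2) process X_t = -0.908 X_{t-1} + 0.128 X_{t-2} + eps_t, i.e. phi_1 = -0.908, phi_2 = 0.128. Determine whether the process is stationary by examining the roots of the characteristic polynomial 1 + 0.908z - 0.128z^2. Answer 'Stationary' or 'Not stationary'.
\text{Not stationary}

The AR(p) characteristic polynomial is P(z) = 1 + 0.908z - 0.128z^2.
Stationarity requires all roots to lie outside the unit circle, i.e. |z| > 1 for every root.
Set 1 + (0.908) z + (-0.128) z^2 = 0, i.e. a z^2 + b z + c = 0 with a = -0.128, b = 0.908, c = 1.
Discriminant D = b^2 - 4ac = (0.908)^2 - 4*(-0.128)*1 = 0.824464 - (-0.512) = 1.336464.
D >= 0, so the roots are real: z = (-b +/- sqrt(D)) / (2a) = (-0.908 +/- 1.156055) / (-0.256).
  z_1 = (-0.908 + 1.156055) / (-0.256) = -0.969,   |z_1| = 0.969.
  z_2 = (-0.908 - 1.156055) / (-0.256) = 8.0627,   |z_2| = 8.0627.
Moduli of all roots: 0.9690, 8.0627.
All moduli strictly greater than 1? No.
Verdict: Not stationary.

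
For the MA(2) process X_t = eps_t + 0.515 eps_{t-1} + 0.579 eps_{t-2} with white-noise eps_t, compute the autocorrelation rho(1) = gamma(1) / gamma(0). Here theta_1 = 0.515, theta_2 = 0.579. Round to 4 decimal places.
\rho(1) = 0.5081

For an MA(q) process with theta_0 = 1, the autocovariance is
  gamma(k) = sigma^2 * sum_{i=0..q-k} theta_i * theta_{i+k},
and rho(k) = gamma(k) / gamma(0). Sigma^2 cancels.
  numerator   = (1)*(0.515) + (0.515)*(0.579) = 0.813185.
  denominator = (1)^2 + (0.515)^2 + (0.579)^2 = 1.600466.
  rho(1) = 0.813185 / 1.600466 = 0.5081.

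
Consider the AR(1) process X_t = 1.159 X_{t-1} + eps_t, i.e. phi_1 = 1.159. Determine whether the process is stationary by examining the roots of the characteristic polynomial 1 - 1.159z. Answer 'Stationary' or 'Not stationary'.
\text{Not stationary}

The AR(p) characteristic polynomial is P(z) = 1 - 1.159z.
Stationarity requires all roots to lie outside the unit circle, i.e. |z| > 1 for every root.
This is linear in z: 1 + (-1.159) z = 0  =>  z = -1/(-1.159) = 0.862813,  |z| = 0.862813.
Moduli of all roots: 0.8628.
All moduli strictly greater than 1? No.
Verdict: Not stationary.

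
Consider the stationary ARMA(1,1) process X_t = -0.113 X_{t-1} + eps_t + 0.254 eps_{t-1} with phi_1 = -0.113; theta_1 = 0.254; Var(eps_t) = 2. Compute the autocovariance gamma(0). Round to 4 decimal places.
\gamma(0) = 2.0403

Multiply the model equation by X_{t-k} and take expectations. With theta_0 = psi_0 = 1 and psi_j the MA(infinity) weights, this gives
  gamma(k) - sum_i phi_i gamma(k-i) = c_k,
  c_k = sigma^2 * sum_{j=k..q} theta_j psi_{j-k}   (c_k = 0 for k > q),
using gamma(-m) = gamma(m).
psi-weights needed (psi_j = theta_j + sum_i phi_i psi_{j-i}):
  psi_1 = theta_1 + phi_1 = 0.254 + (-0.113) = 0.141
Right-hand sides:
  c_0 = sigma^2 (1 + theta_1 psi_1) = 2 * (1 + (0.254)(0.141)) = 2 * 1.035814 = 2.071628
  c_1 = sigma^2 theta_1 = 2 * (0.254) = 0.508
  c_2 = 0
Equations for k = 0 and k = 1 (AR order 1):
  gamma(0) = phi_1 gamma(1) + c_0
  gamma(1) = phi_1 gamma(0) + c_1
Substituting the second into the first: gamma(0) (1 - phi_1^2) = c_0 + phi_1 c_1, so
  gamma(0) = (c_0 + phi_1 c_1) / (1 - phi_1^2) = (2.071628 + (-0.113)(0.508)) / (1 - (-0.113)^2) = 2.014224 / 0.987231 = 2.040276.
Therefore gamma(0) = 2.0403 (to 4 decimal places).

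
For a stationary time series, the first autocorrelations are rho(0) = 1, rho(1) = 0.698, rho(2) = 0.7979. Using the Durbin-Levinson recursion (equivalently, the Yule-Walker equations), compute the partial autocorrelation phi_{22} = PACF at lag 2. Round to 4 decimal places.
\phi_{22} = 0.6059

The PACF at lag k is phi_{kk}, the last component of the solution
to the Yule-Walker system G_k phi = r_k where
  (G_k)_{ij} = rho(|i - j|), (r_k)_i = rho(i), i,j = 1..k.
Equivalently, Durbin-Levinson gives phi_{kk} iteratively:
  phi_{11} = rho(1)
  phi_{kk} = [rho(k) - sum_{j=1..k-1} phi_{k-1,j} rho(k-j)]
            / [1 - sum_{j=1..k-1} phi_{k-1,j} rho(j)],
  phi_{k,j} = phi_{k-1,j} - phi_{kk} phi_{k-1,k-j},  j = 1..k-1.
Step k = 1:
  phi_11 = rho(1) = 0.698.
Step k = 2:
  phi_22 = [rho(2) - phi_11 rho(1)] / [1 - phi_11 rho(1)] = [0.7979 - (0.698)(0.698)] / [1 - (0.698)(0.698)]
         = 0.310696 / 0.512796 = 0.6059.
Therefore phi_{22} = 0.6059.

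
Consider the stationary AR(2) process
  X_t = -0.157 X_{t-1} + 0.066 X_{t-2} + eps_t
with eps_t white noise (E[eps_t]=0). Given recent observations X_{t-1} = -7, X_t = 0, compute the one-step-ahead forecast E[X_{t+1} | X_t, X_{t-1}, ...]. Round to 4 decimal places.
E[X_{t+1} \mid \mathcal F_t] = -0.4620

For an AR(p) model X_t = c + sum_i phi_i X_{t-i} + eps_t, the
one-step-ahead conditional mean is
  E[X_{t+1} | X_t, ...] = c + sum_i phi_i X_{t+1-i}.
Substitute known values:
  E[X_{t+1} | ...] = (-0.157) * (0) + (0.066) * (-7)
                   = -0.4620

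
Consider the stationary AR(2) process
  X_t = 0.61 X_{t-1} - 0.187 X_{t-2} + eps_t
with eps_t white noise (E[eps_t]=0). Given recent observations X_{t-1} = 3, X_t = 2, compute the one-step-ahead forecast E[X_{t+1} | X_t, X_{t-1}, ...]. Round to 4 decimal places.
E[X_{t+1} \mid \mathcal F_t] = 0.6590

For an AR(p) model X_t = c + sum_i phi_i X_{t-i} + eps_t, the
one-step-ahead conditional mean is
  E[X_{t+1} | X_t, ...] = c + sum_i phi_i X_{t+1-i}.
Substitute known values:
  E[X_{t+1} | ...] = (0.61) * (2) + (-0.187) * (3)
                   = 0.6590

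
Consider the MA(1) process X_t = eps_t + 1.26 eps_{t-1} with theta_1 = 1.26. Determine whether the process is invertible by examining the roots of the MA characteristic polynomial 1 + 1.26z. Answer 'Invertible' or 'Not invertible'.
\text{Not invertible}

The MA(q) characteristic polynomial is P(z) = 1 + 1.26z.
Invertibility requires all roots to lie outside the unit circle, i.e. |z| > 1 for every root.
This is linear in z: 1 + (1.26) z = 0  =>  z = -1/(1.26) = -0.793651,  |z| = 0.793651.
Moduli of all roots: 0.7937.
All moduli strictly greater than 1? No.
Verdict: Not invertible.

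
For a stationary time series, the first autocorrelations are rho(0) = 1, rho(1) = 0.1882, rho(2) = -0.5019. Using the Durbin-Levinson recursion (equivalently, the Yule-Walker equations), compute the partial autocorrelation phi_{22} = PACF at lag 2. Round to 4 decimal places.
\phi_{22} = -0.5570

The PACF at lag k is phi_{kk}, the last component of the solution
to the Yule-Walker system G_k phi = r_k where
  (G_k)_{ij} = rho(|i - j|), (r_k)_i = rho(i), i,j = 1..k.
Equivalently, Durbin-Levinson gives phi_{kk} iteratively:
  phi_{11} = rho(1)
  phi_{kk} = [rho(k) - sum_{j=1..k-1} phi_{k-1,j} rho(k-j)]
            / [1 - sum_{j=1..k-1} phi_{k-1,j} rho(j)],
  phi_{k,j} = phi_{k-1,j} - phi_{kk} phi_{k-1,k-j},  j = 1..k-1.
Step k = 1:
  phi_11 = rho(1) = 0.1882.
Step k = 2:
  phi_22 = [rho(2) - phi_11 rho(1)] / [1 - phi_11 rho(1)] = [-0.5019 - (0.1882)(0.1882)] / [1 - (0.1882)(0.1882)]
         = -0.53731924 / 0.96458076 = -0.557.
Therefore phi_{22} = -0.5570.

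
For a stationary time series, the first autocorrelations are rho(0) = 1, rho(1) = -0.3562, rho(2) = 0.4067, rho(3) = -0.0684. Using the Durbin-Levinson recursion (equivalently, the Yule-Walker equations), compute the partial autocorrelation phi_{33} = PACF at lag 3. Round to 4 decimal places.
\phi_{33} = 0.1841

The PACF at lag k is phi_{kk}, the last component of the solution
to the Yule-Walker system G_k phi = r_k where
  (G_k)_{ij} = rho(|i - j|), (r_k)_i = rho(i), i,j = 1..k.
Equivalently, Durbin-Levinson gives phi_{kk} iteratively:
  phi_{11} = rho(1)
  phi_{kk} = [rho(k) - sum_{j=1..k-1} phi_{k-1,j} rho(k-j)]
            / [1 - sum_{j=1..k-1} phi_{k-1,j} rho(j)],
  phi_{k,j} = phi_{k-1,j} - phi_{kk} phi_{k-1,k-j},  j = 1..k-1.
Step k = 1:
  phi_11 = rho(1) = -0.3562.
Step k = 2:
  phi_22 = [rho(2) - phi_11 rho(1)] / [1 - phi_11 rho(1)] = [0.4067 - (-0.3562)(-0.3562)] / [1 - (-0.3562)(-0.3562)]
         = 0.27982156 / 0.87312156 = 0.320484.
  Update: phi_21 = phi_11 - phi_22 phi_11 = -0.3562 - (0.320484)(-0.3562) = -0.242044.
Step k = 3:
  phi_33 = [rho(3) - phi_21 rho(2) - phi_22 rho(1)] / [1 - phi_21 rho(1) - phi_22 rho(2)]
    numerator   = -0.0684 - (-0.242044)(0.4067) - (0.320484)(-0.3562) = 0.14419555
    denominator = 1 - (-0.242044)(-0.3562) - (0.320484)(0.4067) = 0.7834432
  phi_33 = 0.14419555 / 0.7834432 = 0.1841.
Therefore phi_{33} = 0.1841.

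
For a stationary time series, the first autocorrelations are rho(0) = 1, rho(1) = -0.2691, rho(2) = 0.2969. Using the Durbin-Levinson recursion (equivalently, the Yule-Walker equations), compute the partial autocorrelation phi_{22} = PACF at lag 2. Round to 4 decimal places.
\phi_{22} = 0.2420

The PACF at lag k is phi_{kk}, the last component of the solution
to the Yule-Walker system G_k phi = r_k where
  (G_k)_{ij} = rho(|i - j|), (r_k)_i = rho(i), i,j = 1..k.
Equivalently, Durbin-Levinson gives phi_{kk} iteratively:
  phi_{11} = rho(1)
  phi_{kk} = [rho(k) - sum_{j=1..k-1} phi_{k-1,j} rho(k-j)]
            / [1 - sum_{j=1..k-1} phi_{k-1,j} rho(j)],
  phi_{k,j} = phi_{k-1,j} - phi_{kk} phi_{k-1,k-j},  j = 1..k-1.
Step k = 1:
  phi_11 = rho(1) = -0.2691.
Step k = 2:
  phi_22 = [rho(2) - phi_11 rho(1)] / [1 - phi_11 rho(1)] = [0.2969 - (-0.2691)(-0.2691)] / [1 - (-0.2691)(-0.2691)]
         = 0.22448519 / 0.92758519 = 0.242.
Therefore phi_{22} = 0.2420.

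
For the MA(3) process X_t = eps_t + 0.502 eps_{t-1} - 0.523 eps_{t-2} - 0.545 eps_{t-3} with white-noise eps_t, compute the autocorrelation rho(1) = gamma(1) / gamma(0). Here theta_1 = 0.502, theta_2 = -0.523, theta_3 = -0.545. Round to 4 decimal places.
\rho(1) = 0.2878

For an MA(q) process with theta_0 = 1, the autocovariance is
  gamma(k) = sigma^2 * sum_{i=0..q-k} theta_i * theta_{i+k},
and rho(k) = gamma(k) / gamma(0). Sigma^2 cancels.
  numerator   = (1)*(0.502) + (0.502)*(-0.523) + (-0.523)*(-0.545) = 0.524489.
  denominator = (1)^2 + (0.502)^2 + (-0.523)^2 + (-0.545)^2 = 1.822558.
  rho(1) = 0.524489 / 1.822558 = 0.2878.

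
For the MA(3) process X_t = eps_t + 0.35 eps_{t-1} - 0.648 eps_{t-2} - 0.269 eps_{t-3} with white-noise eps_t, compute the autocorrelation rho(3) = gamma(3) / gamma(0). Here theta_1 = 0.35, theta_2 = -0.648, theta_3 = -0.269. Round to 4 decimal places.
\rho(3) = -0.1666

For an MA(q) process with theta_0 = 1, the autocovariance is
  gamma(k) = sigma^2 * sum_{i=0..q-k} theta_i * theta_{i+k},
and rho(k) = gamma(k) / gamma(0). Sigma^2 cancels.
  numerator   = (1)*(-0.269) = -0.269.
  denominator = (1)^2 + (0.35)^2 + (-0.648)^2 + (-0.269)^2 = 1.614765.
  rho(3) = -0.269 / 1.614765 = -0.1666.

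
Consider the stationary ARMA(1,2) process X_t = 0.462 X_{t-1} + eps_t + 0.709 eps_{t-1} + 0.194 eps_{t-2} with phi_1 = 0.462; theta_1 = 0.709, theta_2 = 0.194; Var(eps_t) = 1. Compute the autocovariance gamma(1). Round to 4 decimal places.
\gamma(1) = 2.3490

Multiply the model equation by X_{t-k} and take expectations. With theta_0 = psi_0 = 1 and psi_j the MA(infinity) weights, this gives
  gamma(k) - sum_i phi_i gamma(k-i) = c_k,
  c_k = sigma^2 * sum_{j=k..q} theta_j psi_{j-k}   (c_k = 0 for k > q),
using gamma(-m) = gamma(m).
psi-weights needed (psi_j = theta_j + sum_i phi_i psi_{j-i}):
  psi_1 = theta_1 + phi_1 = 0.709 + (0.462) = 1.171
  psi_2 = theta_2 + phi_1 psi_1 = 0.194 + (0.462)(1.171) = 0.735002
Right-hand sides:
  c_0 = sigma^2 (1 + theta_1 psi_1 + theta_2 psi_2) = 1 * (1 + (0.709)(1.171) + (0.194)(0.735002)) = 1 * 1.972829 = 1.972829
  c_1 = sigma^2 (theta_1 + theta_2 psi_1) = 1 * (0.709 + (0.194)(1.171)) = 0.936174
  c_2 = sigma^2 theta_2 = 1 * (0.194) = 0.194
Equations for k = 0 and k = 1 (AR order 1):
  gamma(0) = phi_1 gamma(1) + c_0
  gamma(1) = phi_1 gamma(0) + c_1
Substituting the second into the first: gamma(0) (1 - phi_1^2) = c_0 + phi_1 c_1, so
  gamma(0) = (c_0 + phi_1 c_1) / (1 - phi_1^2) = (1.972829 + (0.462)(0.936174)) / (1 - (0.462)^2) = 2.405342 / 0.786556 = 3.058068.
  gamma(1) = phi_1 gamma(0) + c_1 = (0.462)(3.058068) + (0.936174) = 2.349001.
Therefore gamma(1) = 2.3490 (to 4 decimal places).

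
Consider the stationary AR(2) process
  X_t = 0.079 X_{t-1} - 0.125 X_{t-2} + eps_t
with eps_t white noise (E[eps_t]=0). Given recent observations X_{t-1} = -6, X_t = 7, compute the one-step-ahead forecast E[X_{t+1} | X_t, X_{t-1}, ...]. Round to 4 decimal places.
E[X_{t+1} \mid \mathcal F_t] = 1.3030

For an AR(p) model X_t = c + sum_i phi_i X_{t-i} + eps_t, the
one-step-ahead conditional mean is
  E[X_{t+1} | X_t, ...] = c + sum_i phi_i X_{t+1-i}.
Substitute known values:
  E[X_{t+1} | ...] = (0.079) * (7) + (-0.125) * (-6)
                   = 1.3030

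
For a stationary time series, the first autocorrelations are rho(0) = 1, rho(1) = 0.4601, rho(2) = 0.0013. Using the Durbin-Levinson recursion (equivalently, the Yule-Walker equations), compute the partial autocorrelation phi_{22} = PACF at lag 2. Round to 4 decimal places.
\phi_{22} = -0.2669

The PACF at lag k is phi_{kk}, the last component of the solution
to the Yule-Walker system G_k phi = r_k where
  (G_k)_{ij} = rho(|i - j|), (r_k)_i = rho(i), i,j = 1..k.
Equivalently, Durbin-Levinson gives phi_{kk} iteratively:
  phi_{11} = rho(1)
  phi_{kk} = [rho(k) - sum_{j=1..k-1} phi_{k-1,j} rho(k-j)]
            / [1 - sum_{j=1..k-1} phi_{k-1,j} rho(j)],
  phi_{k,j} = phi_{k-1,j} - phi_{kk} phi_{k-1,k-j},  j = 1..k-1.
Step k = 1:
  phi_11 = rho(1) = 0.4601.
Step k = 2:
  phi_22 = [rho(2) - phi_11 rho(1)] / [1 - phi_11 rho(1)] = [0.0013 - (0.4601)(0.4601)] / [1 - (0.4601)(0.4601)]
         = -0.21039201 / 0.78830799 = -0.2669.
Therefore phi_{22} = -0.2669.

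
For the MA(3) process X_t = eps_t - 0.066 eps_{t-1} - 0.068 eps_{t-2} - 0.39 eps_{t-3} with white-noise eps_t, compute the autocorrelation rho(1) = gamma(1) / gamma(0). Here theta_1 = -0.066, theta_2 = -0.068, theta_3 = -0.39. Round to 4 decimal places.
\rho(1) = -0.0301

For an MA(q) process with theta_0 = 1, the autocovariance is
  gamma(k) = sigma^2 * sum_{i=0..q-k} theta_i * theta_{i+k},
and rho(k) = gamma(k) / gamma(0). Sigma^2 cancels.
  numerator   = (1)*(-0.066) + (-0.066)*(-0.068) + (-0.068)*(-0.39) = -0.034992.
  denominator = (1)^2 + (-0.066)^2 + (-0.068)^2 + (-0.39)^2 = 1.16108.
  rho(1) = -0.034992 / 1.16108 = -0.0301.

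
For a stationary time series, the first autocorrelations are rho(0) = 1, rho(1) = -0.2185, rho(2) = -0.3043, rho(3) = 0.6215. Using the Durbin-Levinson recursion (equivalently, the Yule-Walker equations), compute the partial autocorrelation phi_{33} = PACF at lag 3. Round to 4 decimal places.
\phi_{33} = 0.5469

The PACF at lag k is phi_{kk}, the last component of the solution
to the Yule-Walker system G_k phi = r_k where
  (G_k)_{ij} = rho(|i - j|), (r_k)_i = rho(i), i,j = 1..k.
Equivalently, Durbin-Levinson gives phi_{kk} iteratively:
  phi_{11} = rho(1)
  phi_{kk} = [rho(k) - sum_{j=1..k-1} phi_{k-1,j} rho(k-j)]
            / [1 - sum_{j=1..k-1} phi_{k-1,j} rho(j)],
  phi_{k,j} = phi_{k-1,j} - phi_{kk} phi_{k-1,k-j},  j = 1..k-1.
Step k = 1:
  phi_11 = rho(1) = -0.2185.
Step k = 2:
  phi_22 = [rho(2) - phi_11 rho(1)] / [1 - phi_11 rho(1)] = [-0.3043 - (-0.2185)(-0.2185)] / [1 - (-0.2185)(-0.2185)]
         = -0.35204225 / 0.95225775 = -0.369692.
  Update: phi_21 = phi_11 - phi_22 phi_11 = -0.2185 - (-0.369692)(-0.2185) = -0.299278.
Step k = 3:
  phi_33 = [rho(3) - phi_21 rho(2) - phi_22 rho(1)] / [1 - phi_21 rho(1) - phi_22 rho(2)]
    numerator   = 0.6215 - (-0.299278)(-0.3043) - (-0.369692)(-0.2185) = 0.44965204
    denominator = 1 - (-0.299278)(-0.2185) - (-0.369692)(-0.3043) = 0.82211048
  phi_33 = 0.44965204 / 0.82211048 = 0.5469.
Therefore phi_{33} = 0.5469.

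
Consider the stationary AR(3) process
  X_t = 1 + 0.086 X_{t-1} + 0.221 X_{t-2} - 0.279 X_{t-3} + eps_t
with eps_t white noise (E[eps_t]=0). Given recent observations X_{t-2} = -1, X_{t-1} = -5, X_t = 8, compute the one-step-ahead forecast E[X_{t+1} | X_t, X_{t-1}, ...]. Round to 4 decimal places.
E[X_{t+1} \mid \mathcal F_t] = 0.8620

For an AR(p) model X_t = c + sum_i phi_i X_{t-i} + eps_t, the
one-step-ahead conditional mean is
  E[X_{t+1} | X_t, ...] = c + sum_i phi_i X_{t+1-i}.
Substitute known values:
  E[X_{t+1} | ...] = 1 + (0.086) * (8) + (0.221) * (-5) + (-0.279) * (-1)
                   = 0.8620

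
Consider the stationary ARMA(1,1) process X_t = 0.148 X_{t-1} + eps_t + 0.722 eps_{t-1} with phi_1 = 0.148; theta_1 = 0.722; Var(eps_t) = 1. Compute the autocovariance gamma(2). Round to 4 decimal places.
\gamma(2) = 0.1457

Multiply the model equation by X_{t-k} and take expectations. With theta_0 = psi_0 = 1 and psi_j the MA(infinity) weights, this gives
  gamma(k) - sum_i phi_i gamma(k-i) = c_k,
  c_k = sigma^2 * sum_{j=k..q} theta_j psi_{j-k}   (c_k = 0 for k > q),
using gamma(-m) = gamma(m).
psi-weights needed (psi_j = theta_j + sum_i phi_i psi_{j-i}):
  psi_1 = theta_1 + phi_1 = 0.722 + (0.148) = 0.87
Right-hand sides:
  c_0 = sigma^2 (1 + theta_1 psi_1) = 1 * (1 + (0.722)(0.87)) = 1 * 1.62814 = 1.62814
  c_1 = sigma^2 theta_1 = 1 * (0.722) = 0.722
  c_2 = 0
Equations for k = 0 and k = 1 (AR order 1):
  gamma(0) = phi_1 gamma(1) + c_0
  gamma(1) = phi_1 gamma(0) + c_1
Substituting the second into the first: gamma(0) (1 - phi_1^2) = c_0 + phi_1 c_1, so
  gamma(0) = (c_0 + phi_1 c_1) / (1 - phi_1^2) = (1.62814 + (0.148)(0.722)) / (1 - (0.148)^2) = 1.734996 / 0.978096 = 1.77385.
  gamma(1) = phi_1 gamma(0) + c_1 = (0.148)(1.77385) + (0.722) = 0.98453.
For k = 2 (> q): gamma(2) = phi_1 gamma(1) = (0.148)(0.98453) = 0.14571.
Therefore gamma(2) = 0.1457 (to 4 decimal places).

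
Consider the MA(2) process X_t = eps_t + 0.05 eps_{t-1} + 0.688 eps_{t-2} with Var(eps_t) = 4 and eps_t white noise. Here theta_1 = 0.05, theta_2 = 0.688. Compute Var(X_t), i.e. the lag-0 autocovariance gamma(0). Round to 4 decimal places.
\gamma(0) = 5.9034

For an MA(q) process X_t = eps_t + sum_i theta_i eps_{t-i} with
Var(eps_t) = sigma^2, the variance is
  gamma(0) = sigma^2 * (1 + sum_i theta_i^2).
  sum_i theta_i^2 = (0.05)^2 + (0.688)^2 = 0.0025 + 0.473344 = 0.475844.
  gamma(0) = 4 * (1 + 0.475844) = 4 * 1.475844 = 5.903376, which rounds to 5.9034.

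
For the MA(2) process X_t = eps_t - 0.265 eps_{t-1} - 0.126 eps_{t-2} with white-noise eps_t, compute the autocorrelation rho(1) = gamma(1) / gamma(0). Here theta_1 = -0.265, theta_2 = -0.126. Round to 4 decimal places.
\rho(1) = -0.2132

For an MA(q) process with theta_0 = 1, the autocovariance is
  gamma(k) = sigma^2 * sum_{i=0..q-k} theta_i * theta_{i+k},
and rho(k) = gamma(k) / gamma(0). Sigma^2 cancels.
  numerator   = (1)*(-0.265) + (-0.265)*(-0.126) = -0.23161.
  denominator = (1)^2 + (-0.265)^2 + (-0.126)^2 = 1.086101.
  rho(1) = -0.23161 / 1.086101 = -0.2132.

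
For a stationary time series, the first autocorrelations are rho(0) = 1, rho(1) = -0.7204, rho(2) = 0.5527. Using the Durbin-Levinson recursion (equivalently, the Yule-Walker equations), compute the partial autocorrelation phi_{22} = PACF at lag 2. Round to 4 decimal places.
\phi_{22} = 0.0701

The PACF at lag k is phi_{kk}, the last component of the solution
to the Yule-Walker system G_k phi = r_k where
  (G_k)_{ij} = rho(|i - j|), (r_k)_i = rho(i), i,j = 1..k.
Equivalently, Durbin-Levinson gives phi_{kk} iteratively:
  phi_{11} = rho(1)
  phi_{kk} = [rho(k) - sum_{j=1..k-1} phi_{k-1,j} rho(k-j)]
            / [1 - sum_{j=1..k-1} phi_{k-1,j} rho(j)],
  phi_{k,j} = phi_{k-1,j} - phi_{kk} phi_{k-1,k-j},  j = 1..k-1.
Step k = 1:
  phi_11 = rho(1) = -0.7204.
Step k = 2:
  phi_22 = [rho(2) - phi_11 rho(1)] / [1 - phi_11 rho(1)] = [0.5527 - (-0.7204)(-0.7204)] / [1 - (-0.7204)(-0.7204)]
         = 0.03372384 / 0.48102384 = 0.0701.
Therefore phi_{22} = 0.0701.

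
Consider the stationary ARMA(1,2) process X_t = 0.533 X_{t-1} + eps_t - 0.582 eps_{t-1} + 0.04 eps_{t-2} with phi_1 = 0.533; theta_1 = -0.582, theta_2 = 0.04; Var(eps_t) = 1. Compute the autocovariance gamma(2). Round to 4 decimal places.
\gamma(2) = 0.0136

Multiply the model equation by X_{t-k} and take expectations. With theta_0 = psi_0 = 1 and psi_j the MA(infinity) weights, this gives
  gamma(k) - sum_i phi_i gamma(k-i) = c_k,
  c_k = sigma^2 * sum_{j=k..q} theta_j psi_{j-k}   (c_k = 0 for k > q),
using gamma(-m) = gamma(m).
psi-weights needed (psi_j = theta_j + sum_i phi_i psi_{j-i}):
  psi_1 = theta_1 + phi_1 = -0.582 + (0.533) = -0.049
  psi_2 = theta_2 + phi_1 psi_1 = 0.04 + (0.533)(-0.049) = 0.013883
Right-hand sides:
  c_0 = sigma^2 (1 + theta_1 psi_1 + theta_2 psi_2) = 1 * (1 + (-0.582)(-0.049) + (0.04)(0.013883)) = 1 * 1.029073 = 1.029073
  c_1 = sigma^2 (theta_1 + theta_2 psi_1) = 1 * (-0.582 + (0.04)(-0.049)) = -0.58396
  c_2 = sigma^2 theta_2 = 1 * (0.04) = 0.04
Equations for k = 0 and k = 1 (AR order 1):
  gamma(0) = phi_1 gamma(1) + c_0
  gamma(1) = phi_1 gamma(0) + c_1
Substituting the second into the first: gamma(0) (1 - phi_1^2) = c_0 + phi_1 c_1, so
  gamma(0) = (c_0 + phi_1 c_1) / (1 - phi_1^2) = (1.029073 + (0.533)(-0.58396)) / (1 - (0.533)^2) = 0.717823 / 0.715911 = 1.00267.
  gamma(1) = phi_1 gamma(0) + c_1 = (0.533)(1.00267) + (-0.58396) = -0.049537.
For k = 2: gamma(2) = phi_1 gamma(1) + c_2
  = (0.533)(-0.049537) + (0.04) = 0.013597.
Therefore gamma(2) = 0.0136 (to 4 decimal places).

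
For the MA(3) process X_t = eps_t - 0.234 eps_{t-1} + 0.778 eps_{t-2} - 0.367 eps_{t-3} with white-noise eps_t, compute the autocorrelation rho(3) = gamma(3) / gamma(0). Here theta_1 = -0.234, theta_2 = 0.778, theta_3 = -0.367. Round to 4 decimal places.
\rho(3) = -0.2045

For an MA(q) process with theta_0 = 1, the autocovariance is
  gamma(k) = sigma^2 * sum_{i=0..q-k} theta_i * theta_{i+k},
and rho(k) = gamma(k) / gamma(0). Sigma^2 cancels.
  numerator   = (1)*(-0.367) = -0.367.
  denominator = (1)^2 + (-0.234)^2 + (0.778)^2 + (-0.367)^2 = 1.794729.
  rho(3) = -0.367 / 1.794729 = -0.2045.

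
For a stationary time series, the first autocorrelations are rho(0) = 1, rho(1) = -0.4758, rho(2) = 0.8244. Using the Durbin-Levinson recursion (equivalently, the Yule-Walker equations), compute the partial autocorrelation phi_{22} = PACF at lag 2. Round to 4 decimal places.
\phi_{22} = 0.7730

The PACF at lag k is phi_{kk}, the last component of the solution
to the Yule-Walker system G_k phi = r_k where
  (G_k)_{ij} = rho(|i - j|), (r_k)_i = rho(i), i,j = 1..k.
Equivalently, Durbin-Levinson gives phi_{kk} iteratively:
  phi_{11} = rho(1)
  phi_{kk} = [rho(k) - sum_{j=1..k-1} phi_{k-1,j} rho(k-j)]
            / [1 - sum_{j=1..k-1} phi_{k-1,j} rho(j)],
  phi_{k,j} = phi_{k-1,j} - phi_{kk} phi_{k-1,k-j},  j = 1..k-1.
Step k = 1:
  phi_11 = rho(1) = -0.4758.
Step k = 2:
  phi_22 = [rho(2) - phi_11 rho(1)] / [1 - phi_11 rho(1)] = [0.8244 - (-0.4758)(-0.4758)] / [1 - (-0.4758)(-0.4758)]
         = 0.59801436 / 0.77361436 = 0.773.
Therefore phi_{22} = 0.7730.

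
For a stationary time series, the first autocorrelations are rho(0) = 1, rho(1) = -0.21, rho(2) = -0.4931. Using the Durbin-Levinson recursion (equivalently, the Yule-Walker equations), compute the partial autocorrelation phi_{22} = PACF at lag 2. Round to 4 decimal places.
\phi_{22} = -0.5620

The PACF at lag k is phi_{kk}, the last component of the solution
to the Yule-Walker system G_k phi = r_k where
  (G_k)_{ij} = rho(|i - j|), (r_k)_i = rho(i), i,j = 1..k.
Equivalently, Durbin-Levinson gives phi_{kk} iteratively:
  phi_{11} = rho(1)
  phi_{kk} = [rho(k) - sum_{j=1..k-1} phi_{k-1,j} rho(k-j)]
            / [1 - sum_{j=1..k-1} phi_{k-1,j} rho(j)],
  phi_{k,j} = phi_{k-1,j} - phi_{kk} phi_{k-1,k-j},  j = 1..k-1.
Step k = 1:
  phi_11 = rho(1) = -0.21.
Step k = 2:
  phi_22 = [rho(2) - phi_11 rho(1)] / [1 - phi_11 rho(1)] = [-0.4931 - (-0.21)(-0.21)] / [1 - (-0.21)(-0.21)]
         = -0.5372 / 0.9559 = -0.562.
Therefore phi_{22} = -0.5620.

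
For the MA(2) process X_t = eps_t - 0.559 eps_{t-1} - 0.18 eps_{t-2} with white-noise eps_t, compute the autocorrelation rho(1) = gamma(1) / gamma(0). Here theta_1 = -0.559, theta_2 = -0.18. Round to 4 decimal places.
\rho(1) = -0.3408

For an MA(q) process with theta_0 = 1, the autocovariance is
  gamma(k) = sigma^2 * sum_{i=0..q-k} theta_i * theta_{i+k},
and rho(k) = gamma(k) / gamma(0). Sigma^2 cancels.
  numerator   = (1)*(-0.559) + (-0.559)*(-0.18) = -0.45838.
  denominator = (1)^2 + (-0.559)^2 + (-0.18)^2 = 1.344881.
  rho(1) = -0.45838 / 1.344881 = -0.3408.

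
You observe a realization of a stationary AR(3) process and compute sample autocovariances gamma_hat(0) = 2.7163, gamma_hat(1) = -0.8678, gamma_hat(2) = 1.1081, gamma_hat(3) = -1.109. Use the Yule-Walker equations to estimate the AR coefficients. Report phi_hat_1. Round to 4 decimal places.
\hat\phi_{1} = -0.1190

The Yule-Walker equations for an AR(p) process read, in matrix form,
  Gamma_p phi = r_p,   with   (Gamma_p)_{ij} = gamma(|i - j|),
                       (r_p)_i = gamma(i),   i,j = 1..p.
Substitute the sample gammas (Toeplitz matrix and right-hand side of size 3):
  Gamma_p = [[2.7163, -0.8678, 1.1081], [-0.8678, 2.7163, -0.8678], [1.1081, -0.8678, 2.7163]]
  r_p     = [-0.8678, 1.1081, -1.109]
Written out (R1..R3):
  (R1) 2.7163 phi_1 - 0.8678 phi_2 + 1.1081 phi_3 = -0.8678
  (R2) -0.8678 phi_1 + 2.7163 phi_2 - 0.8678 phi_3 = 1.1081
  (R3) 1.1081 phi_1 - 0.8678 phi_2 + 2.7163 phi_3 = -1.109
Gaussian elimination:
  R2 <- R2 - (-0.8678/2.7163) R1 = R2 - (-0.319479) R1:  2.439056 phi_2 - 0.513786 phi_3 = 0.830856
  R3 <- R3 - (1.1081/2.7163) R1 = R3 - (0.407945) R1:  -0.513786 phi_2 + 2.264257 phi_3 = -0.754986
  R3 <- R3 - (-0.513786/2.439056) R2 = R3 - (-0.210649) R2:  2.156028 phi_3 = -0.579966
Back-substitution:
  phi_hat_3 = -0.579966 / 2.156028 = -0.268998
  phi_hat_2 = (0.830856 - (-0.513786)(-0.268998)) / 2.439056 = 0.283982
  phi_hat_1 = (-0.8678 - (-0.8678)(0.283982) - (1.1081)(-0.268998)) / 2.7163 = -0.119016
So phi_hat = [-0.1190, 0.2840, -0.2690].
Therefore phi_hat_1 = -0.1190.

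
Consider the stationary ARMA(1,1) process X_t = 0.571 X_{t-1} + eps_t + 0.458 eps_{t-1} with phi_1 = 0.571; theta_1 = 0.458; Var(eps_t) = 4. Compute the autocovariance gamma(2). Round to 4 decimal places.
\gamma(2) = 4.3992

Multiply the model equation by X_{t-k} and take expectations. With theta_0 = psi_0 = 1 and psi_j the MA(infinity) weights, this gives
  gamma(k) - sum_i phi_i gamma(k-i) = c_k,
  c_k = sigma^2 * sum_{j=k..q} theta_j psi_{j-k}   (c_k = 0 for k > q),
using gamma(-m) = gamma(m).
psi-weights needed (psi_j = theta_j + sum_i phi_i psi_{j-i}):
  psi_1 = theta_1 + phi_1 = 0.458 + (0.571) = 1.029
Right-hand sides:
  c_0 = sigma^2 (1 + theta_1 psi_1) = 4 * (1 + (0.458)(1.029)) = 4 * 1.471282 = 5.885128
  c_1 = sigma^2 theta_1 = 4 * (0.458) = 1.832
  c_2 = 0
Equations for k = 0 and k = 1 (AR order 1):
  gamma(0) = phi_1 gamma(1) + c_0
  gamma(1) = phi_1 gamma(0) + c_1
Substituting the second into the first: gamma(0) (1 - phi_1^2) = c_0 + phi_1 c_1, so
  gamma(0) = (c_0 + phi_1 c_1) / (1 - phi_1^2) = (5.885128 + (0.571)(1.832)) / (1 - (0.571)^2) = 6.9312 / 0.673959 = 10.284305.
  gamma(1) = phi_1 gamma(0) + c_1 = (0.571)(10.284305) + (1.832) = 7.704338.
For k = 2 (> q): gamma(2) = phi_1 gamma(1) = (0.571)(7.704338) = 4.399177.
Therefore gamma(2) = 4.3992 (to 4 decimal places).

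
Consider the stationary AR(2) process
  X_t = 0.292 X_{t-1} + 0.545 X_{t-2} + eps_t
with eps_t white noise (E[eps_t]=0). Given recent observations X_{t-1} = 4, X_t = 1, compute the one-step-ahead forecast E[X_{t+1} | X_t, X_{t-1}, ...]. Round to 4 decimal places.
E[X_{t+1} \mid \mathcal F_t] = 2.4720

For an AR(p) model X_t = c + sum_i phi_i X_{t-i} + eps_t, the
one-step-ahead conditional mean is
  E[X_{t+1} | X_t, ...] = c + sum_i phi_i X_{t+1-i}.
Substitute known values:
  E[X_{t+1} | ...] = (0.292) * (1) + (0.545) * (4)
                   = 2.4720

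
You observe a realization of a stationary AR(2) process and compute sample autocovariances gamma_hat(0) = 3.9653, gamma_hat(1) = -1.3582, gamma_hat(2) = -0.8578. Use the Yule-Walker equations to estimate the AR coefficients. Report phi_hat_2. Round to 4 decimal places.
\hat\phi_{2} = -0.3780

The Yule-Walker equations for an AR(p) process read, in matrix form,
  Gamma_p phi = r_p,   with   (Gamma_p)_{ij} = gamma(|i - j|),
                       (r_p)_i = gamma(i),   i,j = 1..p.
Substitute the sample gammas (Toeplitz matrix and right-hand side of size 2):
  Gamma_p = [[3.9653, -1.3582], [-1.3582, 3.9653]]
  r_p     = [-1.3582, -0.8578]
Written out:
  3.9653 phi_1 - 1.3582 phi_2 = -1.3582
  -1.3582 phi_1 + 3.9653 phi_2 = -0.8578
Solve by Cramer's rule:
  det = gamma(0)^2 - gamma(1)^2 = (3.9653)^2 - (-1.3582)^2 = 15.72360409 - 1.84470724 = 13.87889685
  phi_hat_1 = [gamma(1) gamma(0) - gamma(1) gamma(2)] / det = [(-1.3582)(3.9653) - (-1.3582)(-0.8578)] / 13.87889685 = -6.55073442 / 13.87889685 = -0.472
  phi_hat_2 = [gamma(0) gamma(2) - gamma(1)^2] / det = [(3.9653)(-0.8578) - (-1.3582)^2] / 13.87889685 = -5.24614158 / 13.87889685 = -0.378
So phi_hat = [-0.4720, -0.3780].
Therefore phi_hat_2 = -0.3780.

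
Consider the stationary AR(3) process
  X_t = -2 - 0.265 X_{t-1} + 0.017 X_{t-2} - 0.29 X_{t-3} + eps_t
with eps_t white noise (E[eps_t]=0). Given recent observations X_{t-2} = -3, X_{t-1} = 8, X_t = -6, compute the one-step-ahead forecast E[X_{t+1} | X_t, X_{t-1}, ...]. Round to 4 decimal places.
E[X_{t+1} \mid \mathcal F_t] = 0.5960

For an AR(p) model X_t = c + sum_i phi_i X_{t-i} + eps_t, the
one-step-ahead conditional mean is
  E[X_{t+1} | X_t, ...] = c + sum_i phi_i X_{t+1-i}.
Substitute known values:
  E[X_{t+1} | ...] = -2 + (-0.265) * (-6) + (0.017) * (8) + (-0.29) * (-3)
                   = 0.5960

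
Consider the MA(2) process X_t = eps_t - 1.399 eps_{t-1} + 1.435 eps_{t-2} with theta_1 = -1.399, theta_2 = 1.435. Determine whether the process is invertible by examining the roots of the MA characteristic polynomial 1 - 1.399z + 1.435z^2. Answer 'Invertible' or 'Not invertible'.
\text{Not invertible}

The MA(q) characteristic polynomial is P(z) = 1 - 1.399z + 1.435z^2.
Invertibility requires all roots to lie outside the unit circle, i.e. |z| > 1 for every root.
Set 1 + (-1.399) z + (1.435) z^2 = 0, i.e. a z^2 + b z + c = 0 with a = 1.435, b = -1.399, c = 1.
Discriminant D = b^2 - 4ac = (-1.399)^2 - 4*(1.435)*1 = 1.957201 - (5.74) = -3.782799.
D < 0, so the roots are the complex-conjugate pair z = (-b +/- i sqrt(-D)) / (2a) = 0.4875 +/- 0.6777i.
For a conjugate pair |z|^2 = z * conj(z) = (product of roots) = c/a = 1/(1.435) = 0.696864, so |z| = sqrt(0.696864) = 0.8348 for both roots.
Moduli of all roots: 0.8348, 0.8348.
All moduli strictly greater than 1? No.
Verdict: Not invertible.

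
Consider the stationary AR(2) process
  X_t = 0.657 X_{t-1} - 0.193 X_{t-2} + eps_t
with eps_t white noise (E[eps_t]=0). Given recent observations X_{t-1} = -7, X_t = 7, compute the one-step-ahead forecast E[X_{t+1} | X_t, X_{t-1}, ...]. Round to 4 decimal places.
E[X_{t+1} \mid \mathcal F_t] = 5.9500

For an AR(p) model X_t = c + sum_i phi_i X_{t-i} + eps_t, the
one-step-ahead conditional mean is
  E[X_{t+1} | X_t, ...] = c + sum_i phi_i X_{t+1-i}.
Substitute known values:
  E[X_{t+1} | ...] = (0.657) * (7) + (-0.193) * (-7)
                   = 5.9500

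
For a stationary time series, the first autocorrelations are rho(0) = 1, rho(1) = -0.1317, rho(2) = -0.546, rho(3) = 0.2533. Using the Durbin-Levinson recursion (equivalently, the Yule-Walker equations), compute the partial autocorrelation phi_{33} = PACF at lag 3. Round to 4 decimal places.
\phi_{33} = 0.0980

The PACF at lag k is phi_{kk}, the last component of the solution
to the Yule-Walker system G_k phi = r_k where
  (G_k)_{ij} = rho(|i - j|), (r_k)_i = rho(i), i,j = 1..k.
Equivalently, Durbin-Levinson gives phi_{kk} iteratively:
  phi_{11} = rho(1)
  phi_{kk} = [rho(k) - sum_{j=1..k-1} phi_{k-1,j} rho(k-j)]
            / [1 - sum_{j=1..k-1} phi_{k-1,j} rho(j)],
  phi_{k,j} = phi_{k-1,j} - phi_{kk} phi_{k-1,k-j},  j = 1..k-1.
Step k = 1:
  phi_11 = rho(1) = -0.1317.
Step k = 2:
  phi_22 = [rho(2) - phi_11 rho(1)] / [1 - phi_11 rho(1)] = [-0.546 - (-0.1317)(-0.1317)] / [1 - (-0.1317)(-0.1317)]
         = -0.56334489 / 0.98265511 = -0.573289.
  Update: phi_21 = phi_11 - phi_22 phi_11 = -0.1317 - (-0.573289)(-0.1317) = -0.207202.
Step k = 3:
  phi_33 = [rho(3) - phi_21 rho(2) - phi_22 rho(1)] / [1 - phi_21 rho(1) - phi_22 rho(2)]
    numerator   = 0.2533 - (-0.207202)(-0.546) - (-0.573289)(-0.1317) = 0.06466556
    denominator = 1 - (-0.207202)(-0.1317) - (-0.573289)(-0.546) = 0.65969595
  phi_33 = 0.06466556 / 0.65969595 = 0.098.
Therefore phi_{33} = 0.0980.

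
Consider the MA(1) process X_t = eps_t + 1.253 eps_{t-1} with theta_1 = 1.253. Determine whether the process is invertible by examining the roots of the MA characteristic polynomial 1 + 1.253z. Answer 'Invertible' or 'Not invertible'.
\text{Not invertible}

The MA(q) characteristic polynomial is P(z) = 1 + 1.253z.
Invertibility requires all roots to lie outside the unit circle, i.e. |z| > 1 for every root.
This is linear in z: 1 + (1.253) z = 0  =>  z = -1/(1.253) = -0.798085,  |z| = 0.798085.
Moduli of all roots: 0.7981.
All moduli strictly greater than 1? No.
Verdict: Not invertible.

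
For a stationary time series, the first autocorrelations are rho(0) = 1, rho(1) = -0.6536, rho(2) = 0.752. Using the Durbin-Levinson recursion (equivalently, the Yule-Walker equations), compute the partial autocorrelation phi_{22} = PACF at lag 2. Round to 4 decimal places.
\phi_{22} = 0.5670

The PACF at lag k is phi_{kk}, the last component of the solution
to the Yule-Walker system G_k phi = r_k where
  (G_k)_{ij} = rho(|i - j|), (r_k)_i = rho(i), i,j = 1..k.
Equivalently, Durbin-Levinson gives phi_{kk} iteratively:
  phi_{11} = rho(1)
  phi_{kk} = [rho(k) - sum_{j=1..k-1} phi_{k-1,j} rho(k-j)]
            / [1 - sum_{j=1..k-1} phi_{k-1,j} rho(j)],
  phi_{k,j} = phi_{k-1,j} - phi_{kk} phi_{k-1,k-j},  j = 1..k-1.
Step k = 1:
  phi_11 = rho(1) = -0.6536.
Step k = 2:
  phi_22 = [rho(2) - phi_11 rho(1)] / [1 - phi_11 rho(1)] = [0.752 - (-0.6536)(-0.6536)] / [1 - (-0.6536)(-0.6536)]
         = 0.32480704 / 0.57280704 = 0.567.
Therefore phi_{22} = 0.5670.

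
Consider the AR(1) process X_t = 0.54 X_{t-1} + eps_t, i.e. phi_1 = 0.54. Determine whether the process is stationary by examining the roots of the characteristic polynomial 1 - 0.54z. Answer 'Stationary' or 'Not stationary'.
\text{Stationary}

The AR(p) characteristic polynomial is P(z) = 1 - 0.54z.
Stationarity requires all roots to lie outside the unit circle, i.e. |z| > 1 for every root.
This is linear in z: 1 + (-0.54) z = 0  =>  z = -1/(-0.54) = 1.851852,  |z| = 1.851852.
Moduli of all roots: 1.8519.
All moduli strictly greater than 1? Yes.
Verdict: Stationary.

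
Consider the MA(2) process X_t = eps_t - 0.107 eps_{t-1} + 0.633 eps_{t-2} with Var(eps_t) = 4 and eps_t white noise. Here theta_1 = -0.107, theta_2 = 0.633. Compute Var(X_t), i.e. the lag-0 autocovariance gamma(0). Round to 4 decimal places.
\gamma(0) = 5.6486

For an MA(q) process X_t = eps_t + sum_i theta_i eps_{t-i} with
Var(eps_t) = sigma^2, the variance is
  gamma(0) = sigma^2 * (1 + sum_i theta_i^2).
  sum_i theta_i^2 = (-0.107)^2 + (0.633)^2 = 0.011449 + 0.400689 = 0.412138.
  gamma(0) = 4 * (1 + 0.412138) = 4 * 1.412138 = 5.648552, which rounds to 5.6486.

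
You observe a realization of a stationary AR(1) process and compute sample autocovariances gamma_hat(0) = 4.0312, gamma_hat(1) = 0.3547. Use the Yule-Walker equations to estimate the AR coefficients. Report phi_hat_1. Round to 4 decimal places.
\hat\phi_{1} = 0.0880

The Yule-Walker equations for an AR(p) process read, in matrix form,
  Gamma_p phi = r_p,   with   (Gamma_p)_{ij} = gamma(|i - j|),
                       (r_p)_i = gamma(i),   i,j = 1..p.
Substitute the sample gammas (Toeplitz matrix and right-hand side of size 1):
  Gamma_p = [[4.0312]]
  r_p     = [0.3547]
With p = 1 this is the single equation gamma(0) phi_1 = gamma(1):
  phi_hat_1 = gamma(1) / gamma(0) = 0.3547 / 4.0312 = 0.0880.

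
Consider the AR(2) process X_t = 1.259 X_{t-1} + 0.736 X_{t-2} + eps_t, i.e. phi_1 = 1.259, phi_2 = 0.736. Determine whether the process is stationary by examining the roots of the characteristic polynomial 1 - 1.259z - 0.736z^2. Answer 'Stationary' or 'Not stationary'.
\text{Not stationary}

The AR(p) characteristic polynomial is P(z) = 1 - 1.259z - 0.736z^2.
Stationarity requires all roots to lie outside the unit circle, i.e. |z| > 1 for every root.
Set 1 + (-1.259) z + (-0.736) z^2 = 0, i.e. a z^2 + b z + c = 0 with a = -0.736, b = -1.259, c = 1.
Discriminant D = b^2 - 4ac = (-1.259)^2 - 4*(-0.736)*1 = 1.585081 - (-2.944) = 4.529081.
D >= 0, so the roots are real: z = (-b +/- sqrt(D)) / (2a) = (1.259 +/- 2.128164) / (-1.472).
  z_1 = (1.259 + 2.128164) / (-1.472) = -2.3011,   |z_1| = 2.3011.
  z_2 = (1.259 - 2.128164) / (-1.472) = 0.5905,   |z_2| = 0.5905.
Moduli of all roots: 2.3011, 0.5905.
All moduli strictly greater than 1? No.
Verdict: Not stationary.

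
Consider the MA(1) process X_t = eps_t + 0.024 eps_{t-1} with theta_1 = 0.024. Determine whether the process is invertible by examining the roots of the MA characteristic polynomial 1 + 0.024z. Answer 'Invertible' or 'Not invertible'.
\text{Invertible}

The MA(q) characteristic polynomial is P(z) = 1 + 0.024z.
Invertibility requires all roots to lie outside the unit circle, i.e. |z| > 1 for every root.
This is linear in z: 1 + (0.024) z = 0  =>  z = -1/(0.024) = -41.666667,  |z| = 41.666667.
Moduli of all roots: 41.6667.
All moduli strictly greater than 1? Yes.
Verdict: Invertible.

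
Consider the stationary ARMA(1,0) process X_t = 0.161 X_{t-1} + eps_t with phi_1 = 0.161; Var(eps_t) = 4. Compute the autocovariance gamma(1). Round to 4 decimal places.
\gamma(1) = 0.6611

Multiply the model equation by X_{t-k} and take expectations. With theta_0 = psi_0 = 1 and psi_j the MA(infinity) weights, this gives
  gamma(k) - sum_i phi_i gamma(k-i) = c_k,
  c_k = sigma^2 * sum_{j=k..q} theta_j psi_{j-k}   (c_k = 0 for k > q),
using gamma(-m) = gamma(m).
Pure AR (q = 0): c_0 = sigma^2 = 4, c_k = 0 for k >= 1.
Equations for k = 0 and k = 1 (AR order 1):
  gamma(0) = phi_1 gamma(1) + c_0
  gamma(1) = phi_1 gamma(0) + c_1
Substituting the second into the first: gamma(0) (1 - phi_1^2) = c_0 + phi_1 c_1, so
  gamma(0) = c_0 / (1 - phi_1^2) = 4 / (1 - (0.161)^2) = 4 / 0.974079 = 4.106443.
  gamma(1) = phi_1 gamma(0) = (0.161)(4.106443) = 0.661137.
Therefore gamma(1) = 0.6611 (to 4 decimal places).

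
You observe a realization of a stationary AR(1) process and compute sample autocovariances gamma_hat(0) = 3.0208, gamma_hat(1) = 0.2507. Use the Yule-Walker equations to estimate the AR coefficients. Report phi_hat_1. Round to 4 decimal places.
\hat\phi_{1} = 0.0830

The Yule-Walker equations for an AR(p) process read, in matrix form,
  Gamma_p phi = r_p,   with   (Gamma_p)_{ij} = gamma(|i - j|),
                       (r_p)_i = gamma(i),   i,j = 1..p.
Substitute the sample gammas (Toeplitz matrix and right-hand side of size 1):
  Gamma_p = [[3.0208]]
  r_p     = [0.2507]
With p = 1 this is the single equation gamma(0) phi_1 = gamma(1):
  phi_hat_1 = gamma(1) / gamma(0) = 0.2507 / 3.0208 = 0.0830.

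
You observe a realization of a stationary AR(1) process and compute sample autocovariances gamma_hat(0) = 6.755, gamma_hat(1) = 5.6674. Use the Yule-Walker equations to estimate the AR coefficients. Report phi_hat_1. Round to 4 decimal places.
\hat\phi_{1} = 0.8390

The Yule-Walker equations for an AR(p) process read, in matrix form,
  Gamma_p phi = r_p,   with   (Gamma_p)_{ij} = gamma(|i - j|),
                       (r_p)_i = gamma(i),   i,j = 1..p.
Substitute the sample gammas (Toeplitz matrix and right-hand side of size 1):
  Gamma_p = [[6.755]]
  r_p     = [5.6674]
With p = 1 this is the single equation gamma(0) phi_1 = gamma(1):
  phi_hat_1 = gamma(1) / gamma(0) = 5.6674 / 6.755 = 0.8390.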